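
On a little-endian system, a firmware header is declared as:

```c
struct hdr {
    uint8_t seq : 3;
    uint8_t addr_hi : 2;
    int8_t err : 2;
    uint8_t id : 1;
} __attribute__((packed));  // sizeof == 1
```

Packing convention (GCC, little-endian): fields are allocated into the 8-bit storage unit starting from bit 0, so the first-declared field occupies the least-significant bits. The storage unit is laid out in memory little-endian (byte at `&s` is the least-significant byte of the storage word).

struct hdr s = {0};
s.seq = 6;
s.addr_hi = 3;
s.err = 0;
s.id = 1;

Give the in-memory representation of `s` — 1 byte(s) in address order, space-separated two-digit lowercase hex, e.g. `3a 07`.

seq:3 = 6 → 0x6 << 0 → word 0x06
addr_hi:2 = 3 → 0x3 << 3 → word 0x1e
err:2 = 0 → 0x0 << 5 → word 0x1e
id:1 = 1 → 0x1 << 7 → word 0x9e
word = 0x9e → little-endian bytes:
  [0]=0x9e

9e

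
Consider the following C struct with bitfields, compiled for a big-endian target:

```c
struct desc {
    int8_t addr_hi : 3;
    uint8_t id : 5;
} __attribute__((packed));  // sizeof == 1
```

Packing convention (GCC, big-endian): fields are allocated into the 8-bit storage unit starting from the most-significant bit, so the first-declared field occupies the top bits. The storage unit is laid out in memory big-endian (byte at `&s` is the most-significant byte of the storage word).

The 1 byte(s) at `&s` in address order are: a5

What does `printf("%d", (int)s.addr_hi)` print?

[0]=0xa5 (big-endian) → word 0xa5
addr_hi [5+:3] = (word>>5) & 0x7 = 5  ←
id [0+:5] = (word>>0) & 0x1f = 5
addr_hi signed 3b, MSB=1: 5 - 8 = -3

-3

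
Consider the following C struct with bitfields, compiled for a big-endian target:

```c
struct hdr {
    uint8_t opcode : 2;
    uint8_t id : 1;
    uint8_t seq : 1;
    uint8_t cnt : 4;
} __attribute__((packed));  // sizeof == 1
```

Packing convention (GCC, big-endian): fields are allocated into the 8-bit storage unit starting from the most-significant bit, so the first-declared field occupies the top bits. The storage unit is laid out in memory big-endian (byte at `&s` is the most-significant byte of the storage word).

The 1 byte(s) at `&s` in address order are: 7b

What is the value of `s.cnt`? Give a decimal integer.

[0]=0x7b (big-endian) → word 0x7b
opcode:2 @ bit 6 → (0x7b>>6)&0x3 = 0x1
id:1 @ bit 5 → (0x7b>>5)&0x1 = 0x1
seq:1 @ bit 4 → (0x7b>>4)&0x1 = 0x1
cnt:4 @ bit 0 → (0x7b>>0)&0xf = 0xb  ←

11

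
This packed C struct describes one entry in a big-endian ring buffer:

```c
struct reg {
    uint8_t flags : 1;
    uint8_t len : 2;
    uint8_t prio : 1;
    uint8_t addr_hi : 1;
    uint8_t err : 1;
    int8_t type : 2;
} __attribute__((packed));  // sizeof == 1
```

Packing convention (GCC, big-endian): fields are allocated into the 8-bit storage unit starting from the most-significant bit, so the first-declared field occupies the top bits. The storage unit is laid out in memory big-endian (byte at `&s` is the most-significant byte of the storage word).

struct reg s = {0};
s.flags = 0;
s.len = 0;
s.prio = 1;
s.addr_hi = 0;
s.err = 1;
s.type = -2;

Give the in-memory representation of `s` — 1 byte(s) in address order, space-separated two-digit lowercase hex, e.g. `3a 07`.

[7+:1] flags=0 & 0x1 = 0x0; word=0x00
[5+:2] len=0 & 0x3 = 0x0; word=0x00
[4+:1] prio=1 & 0x1 = 0x1; word=0x10
[3+:1] addr_hi=0 & 0x1 = 0x0; word=0x10
[2+:1] err=1 & 0x1 = 0x1; word=0x14
[0+:2] type=-2 & 0x3 = 0x2; word=0x16
word = 0x16 → big-endian bytes:
  [0]=0x16

16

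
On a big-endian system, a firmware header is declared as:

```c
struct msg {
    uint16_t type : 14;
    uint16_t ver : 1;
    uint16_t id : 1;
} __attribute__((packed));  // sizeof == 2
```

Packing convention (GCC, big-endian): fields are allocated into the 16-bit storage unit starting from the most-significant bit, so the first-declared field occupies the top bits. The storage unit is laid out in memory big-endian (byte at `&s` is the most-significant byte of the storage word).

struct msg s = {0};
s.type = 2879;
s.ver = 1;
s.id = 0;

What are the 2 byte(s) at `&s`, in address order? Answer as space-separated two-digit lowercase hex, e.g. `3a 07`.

2c fe

[2+:14] type=2879 & 0x3fff = 0xb3f; word=0x2cfc
[1+:1] ver=1 & 0x1 = 0x1; word=0x2cfe
[0+:1] id=0 & 0x1 = 0x0; word=0x2cfe
word = 0x2cfe → big-endian bytes:
  [0]=0x2c  [1]=0xfe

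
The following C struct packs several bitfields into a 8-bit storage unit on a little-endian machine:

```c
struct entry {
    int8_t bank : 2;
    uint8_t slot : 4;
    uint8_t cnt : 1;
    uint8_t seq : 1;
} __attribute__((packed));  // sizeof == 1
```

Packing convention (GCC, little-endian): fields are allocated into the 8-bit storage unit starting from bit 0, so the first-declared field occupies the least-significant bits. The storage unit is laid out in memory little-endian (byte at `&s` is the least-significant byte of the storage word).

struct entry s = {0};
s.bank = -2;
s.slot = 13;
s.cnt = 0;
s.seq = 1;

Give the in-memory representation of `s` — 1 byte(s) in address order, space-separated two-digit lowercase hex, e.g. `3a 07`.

b6

bank (2b) val=-2 bits=0x2 at bit 0: 0x02
slot (4b) val=13 bits=0xd at bit 2: 0x36
cnt (1b) val=0 bits=0x0 at bit 6: 0x36
seq (1b) val=1 bits=0x1 at bit 7: 0xb6
word = 0xb6 → little-endian bytes:
  [0]=0xb6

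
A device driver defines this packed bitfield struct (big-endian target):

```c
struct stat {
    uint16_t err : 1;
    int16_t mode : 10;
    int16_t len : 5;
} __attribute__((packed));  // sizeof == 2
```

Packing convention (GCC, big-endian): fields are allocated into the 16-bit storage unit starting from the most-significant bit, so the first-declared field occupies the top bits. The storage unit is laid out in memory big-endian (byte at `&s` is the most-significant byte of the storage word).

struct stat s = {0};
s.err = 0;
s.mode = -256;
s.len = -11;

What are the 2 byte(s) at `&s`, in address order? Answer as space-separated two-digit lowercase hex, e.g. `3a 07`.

60 15

err:1 = 0 → 0x0 << 15 → word 0x0000
mode:10 = -256 → 0x300 << 5 → word 0x6000
len:5 = -11 → 0x15 << 0 → word 0x6015
word = 0x6015 → big-endian bytes:
  [0]=0x60  [1]=0x15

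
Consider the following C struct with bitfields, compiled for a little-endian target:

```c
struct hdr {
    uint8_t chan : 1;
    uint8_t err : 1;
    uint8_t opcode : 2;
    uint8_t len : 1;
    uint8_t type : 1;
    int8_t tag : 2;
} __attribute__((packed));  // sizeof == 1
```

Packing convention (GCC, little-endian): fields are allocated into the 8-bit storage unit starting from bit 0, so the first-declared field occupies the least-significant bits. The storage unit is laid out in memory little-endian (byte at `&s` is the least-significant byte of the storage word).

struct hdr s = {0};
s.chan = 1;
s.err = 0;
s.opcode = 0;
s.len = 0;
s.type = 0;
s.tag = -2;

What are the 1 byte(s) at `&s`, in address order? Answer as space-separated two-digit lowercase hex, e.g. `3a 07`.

81

chan (1b) val=1 bits=0x1 at bit 0: 0x01
err (1b) val=0 bits=0x0 at bit 1: 0x01
opcode (2b) val=0 bits=0x0 at bit 2: 0x01
len (1b) val=0 bits=0x0 at bit 4: 0x01
type (1b) val=0 bits=0x0 at bit 5: 0x01
tag (2b) val=-2 bits=0x2 at bit 6: 0x81
word = 0x81 → little-endian bytes:
  [0]=0x81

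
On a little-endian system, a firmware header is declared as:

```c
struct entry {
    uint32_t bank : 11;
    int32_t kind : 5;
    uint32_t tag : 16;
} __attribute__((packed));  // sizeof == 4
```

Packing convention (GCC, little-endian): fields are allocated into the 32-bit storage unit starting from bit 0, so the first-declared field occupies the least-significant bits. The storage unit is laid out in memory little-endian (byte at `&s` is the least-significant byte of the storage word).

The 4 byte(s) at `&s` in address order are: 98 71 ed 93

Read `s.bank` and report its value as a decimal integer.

408

[0]=0x98 [1]=0x71 [2]=0xed [3]=0x93 (little-endian) → word 0x93ed7198
bank:11 @ bit 0 → (0x93ed7198>>0)&0x7ff = 0x198  ←
kind:5 @ bit 11 → (0x93ed7198>>11)&0x1f = 0xe
tag:16 @ bit 16 → (0x93ed7198>>16)&0xffff = 0x93ed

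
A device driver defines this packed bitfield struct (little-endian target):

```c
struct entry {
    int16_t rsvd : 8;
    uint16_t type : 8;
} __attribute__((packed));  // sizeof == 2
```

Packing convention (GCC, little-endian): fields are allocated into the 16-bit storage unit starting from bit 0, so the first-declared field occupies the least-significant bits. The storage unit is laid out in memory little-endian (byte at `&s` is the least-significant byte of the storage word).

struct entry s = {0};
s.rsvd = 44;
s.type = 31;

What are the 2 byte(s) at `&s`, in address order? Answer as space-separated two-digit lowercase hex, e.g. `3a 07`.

2c 1f

[0+:8] rsvd=44 & 0xff = 0x2c; word=0x002c
[8+:8] type=31 & 0xff = 0x1f; word=0x1f2c
word = 0x1f2c → little-endian bytes:
  [0]=0x2c  [1]=0x1f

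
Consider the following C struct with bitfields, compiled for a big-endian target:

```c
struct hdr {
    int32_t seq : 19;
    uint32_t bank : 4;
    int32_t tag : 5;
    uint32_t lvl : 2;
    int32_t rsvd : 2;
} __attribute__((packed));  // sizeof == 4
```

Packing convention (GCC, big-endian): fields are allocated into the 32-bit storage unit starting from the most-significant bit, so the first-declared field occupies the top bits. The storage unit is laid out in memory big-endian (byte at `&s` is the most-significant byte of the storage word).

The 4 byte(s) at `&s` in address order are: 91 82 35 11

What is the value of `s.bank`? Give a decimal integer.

10

[0]=0x91 [1]=0x82 [2]=0x35 [3]=0x11 (big-endian) → word 0x91823511
seq [13+:19] = (word>>13) & 0x7ffff = 298001
bank [9+:4] = (word>>9) & 0xf = 10  ←
tag [4+:5] = (word>>4) & 0x1f = 17
lvl [2+:2] = (word>>2) & 0x3 = 0
rsvd [0+:2] = (word>>0) & 0x3 = 1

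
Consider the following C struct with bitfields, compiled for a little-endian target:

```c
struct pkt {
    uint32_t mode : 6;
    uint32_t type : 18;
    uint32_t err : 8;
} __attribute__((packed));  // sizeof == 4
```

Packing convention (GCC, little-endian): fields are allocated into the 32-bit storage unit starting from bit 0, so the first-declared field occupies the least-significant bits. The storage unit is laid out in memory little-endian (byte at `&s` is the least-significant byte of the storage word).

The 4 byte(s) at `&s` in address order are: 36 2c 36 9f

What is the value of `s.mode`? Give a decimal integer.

[0]=0x36 [1]=0x2c [2]=0x36 [3]=0x9f (little-endian) → word 0x9f362c36
mode:6 @ bit 0 → (0x9f362c36>>0)&0x3f = 0x36  ←
type:18 @ bit 6 → (0x9f362c36>>6)&0x3ffff = 0xd8b0
err:8 @ bit 24 → (0x9f362c36>>24)&0xff = 0x9f

54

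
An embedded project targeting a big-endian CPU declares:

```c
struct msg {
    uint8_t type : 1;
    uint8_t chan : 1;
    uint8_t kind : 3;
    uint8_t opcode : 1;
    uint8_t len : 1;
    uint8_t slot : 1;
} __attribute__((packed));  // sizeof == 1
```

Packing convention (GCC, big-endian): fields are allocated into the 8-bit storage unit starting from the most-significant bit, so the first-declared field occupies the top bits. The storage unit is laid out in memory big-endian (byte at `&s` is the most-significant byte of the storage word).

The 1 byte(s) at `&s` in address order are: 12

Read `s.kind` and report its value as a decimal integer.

2

[0]=0x12 (big-endian) → word 0x12
type [7+:1] = (word>>7) & 0x1 = 0
chan [6+:1] = (word>>6) & 0x1 = 0
kind [3+:3] = (word>>3) & 0x7 = 2  ←
opcode [2+:1] = (word>>2) & 0x1 = 0
len [1+:1] = (word>>1) & 0x1 = 1
slot [0+:1] = (word>>0) & 0x1 = 0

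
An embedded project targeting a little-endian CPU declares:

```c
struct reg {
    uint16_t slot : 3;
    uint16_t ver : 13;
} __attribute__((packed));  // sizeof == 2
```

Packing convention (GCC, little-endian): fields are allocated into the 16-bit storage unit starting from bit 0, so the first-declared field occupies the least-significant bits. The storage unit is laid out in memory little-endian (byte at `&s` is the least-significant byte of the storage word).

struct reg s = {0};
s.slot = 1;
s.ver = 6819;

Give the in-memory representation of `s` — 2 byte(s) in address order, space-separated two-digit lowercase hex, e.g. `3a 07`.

[0+:3] slot=1 & 0x7 = 0x1; word=0x0001
[3+:13] ver=6819 & 0x1fff = 0x1aa3; word=0xd519
word = 0xd519 → little-endian bytes:
  [0]=0x19  [1]=0xd5

19 d5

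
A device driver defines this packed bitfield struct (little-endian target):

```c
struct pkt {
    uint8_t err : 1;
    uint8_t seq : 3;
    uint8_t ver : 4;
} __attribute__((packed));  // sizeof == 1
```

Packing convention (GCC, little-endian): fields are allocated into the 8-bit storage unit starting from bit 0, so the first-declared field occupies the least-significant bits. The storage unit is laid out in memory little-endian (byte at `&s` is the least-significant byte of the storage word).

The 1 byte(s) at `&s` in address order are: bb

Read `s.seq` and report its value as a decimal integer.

[0]=0xbb (little-endian) → word 0xbb
err [0+:1] = (word>>0) & 0x1 = 1
seq [1+:3] = (word>>1) & 0x7 = 5  ←
ver [4+:4] = (word>>4) & 0xf = 11

5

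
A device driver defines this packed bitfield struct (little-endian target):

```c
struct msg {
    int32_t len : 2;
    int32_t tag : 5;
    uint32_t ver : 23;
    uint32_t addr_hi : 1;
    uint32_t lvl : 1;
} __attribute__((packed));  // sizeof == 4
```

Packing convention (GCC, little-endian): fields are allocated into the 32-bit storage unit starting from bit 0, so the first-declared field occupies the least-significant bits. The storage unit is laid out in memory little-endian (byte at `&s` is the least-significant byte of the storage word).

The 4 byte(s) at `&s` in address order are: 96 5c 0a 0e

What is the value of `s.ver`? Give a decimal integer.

[0]=0x96 [1]=0x5c [2]=0x0a [3]=0x0e (little-endian) → word 0x0e0a5c96
len [0+:2] = (word>>0) & 0x3 = 2
tag [2+:5] = (word>>2) & 0x1f = 5
ver [7+:23] = (word>>7) & 0x7fffff = 1840313  ←
addr_hi [30+:1] = (word>>30) & 0x1 = 0
lvl [31+:1] = (word>>31) & 0x1 = 0

1840313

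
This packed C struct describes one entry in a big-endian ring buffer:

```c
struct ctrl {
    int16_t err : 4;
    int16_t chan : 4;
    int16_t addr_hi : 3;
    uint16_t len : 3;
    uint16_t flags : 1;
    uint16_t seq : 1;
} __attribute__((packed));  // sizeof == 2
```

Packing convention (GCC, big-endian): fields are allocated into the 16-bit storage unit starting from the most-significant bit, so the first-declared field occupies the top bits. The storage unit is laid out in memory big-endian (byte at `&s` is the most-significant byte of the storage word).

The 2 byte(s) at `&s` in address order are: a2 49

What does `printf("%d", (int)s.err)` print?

[0]=0xa2 [1]=0x49 (big-endian) → word 0xa249
err:4 @ bit 12 → (0xa249>>12)&0xf = 0xa  ←
chan:4 @ bit 8 → (0xa249>>8)&0xf = 0x2
addr_hi:3 @ bit 5 → (0xa249>>5)&0x7 = 0x2
len:3 @ bit 2 → (0xa249>>2)&0x7 = 0x2
flags:1 @ bit 1 → (0xa249>>1)&0x1 = 0x0
seq:1 @ bit 0 → (0xa249>>0)&0x1 = 0x1
err signed 4b, MSB=1: 10 - 16 = -6

-6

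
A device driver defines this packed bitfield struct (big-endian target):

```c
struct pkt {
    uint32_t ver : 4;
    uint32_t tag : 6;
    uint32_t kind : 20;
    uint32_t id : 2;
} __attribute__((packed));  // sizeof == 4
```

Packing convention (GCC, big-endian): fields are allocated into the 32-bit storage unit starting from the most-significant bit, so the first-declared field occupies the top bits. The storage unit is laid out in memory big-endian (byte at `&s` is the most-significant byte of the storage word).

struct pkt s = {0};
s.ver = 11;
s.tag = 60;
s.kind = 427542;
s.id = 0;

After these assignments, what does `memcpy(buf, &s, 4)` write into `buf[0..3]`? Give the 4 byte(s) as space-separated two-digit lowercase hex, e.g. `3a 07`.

ver (4b) val=11 bits=0xb at bit 28: 0xb0000000
tag (6b) val=60 bits=0x3c at bit 22: 0xbf000000
kind (20b) val=427542 bits=0x68616 at bit 2: 0xbf1a1858
id (2b) val=0 bits=0x0 at bit 0: 0xbf1a1858
word = 0xbf1a1858 → big-endian bytes:
  [0]=0xbf  [1]=0x1a  [2]=0x18  [3]=0x58

bf 1a 18 58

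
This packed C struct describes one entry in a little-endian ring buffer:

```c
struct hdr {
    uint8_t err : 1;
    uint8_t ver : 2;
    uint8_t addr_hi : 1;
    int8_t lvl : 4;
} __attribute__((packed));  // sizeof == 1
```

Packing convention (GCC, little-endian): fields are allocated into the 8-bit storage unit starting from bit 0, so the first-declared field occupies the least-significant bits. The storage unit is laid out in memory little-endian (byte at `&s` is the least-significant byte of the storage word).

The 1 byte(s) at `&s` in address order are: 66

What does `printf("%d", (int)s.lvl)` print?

[0]=0x66 (little-endian) → word 0x66
err:1 @ bit 0 → (0x66>>0)&0x1 = 0x0
ver:2 @ bit 1 → (0x66>>1)&0x3 = 0x3
addr_hi:1 @ bit 3 → (0x66>>3)&0x1 = 0x0
lvl:4 @ bit 4 → (0x66>>4)&0xf = 0x6  ←
lvl signed 4b, MSB=0: value = 6

6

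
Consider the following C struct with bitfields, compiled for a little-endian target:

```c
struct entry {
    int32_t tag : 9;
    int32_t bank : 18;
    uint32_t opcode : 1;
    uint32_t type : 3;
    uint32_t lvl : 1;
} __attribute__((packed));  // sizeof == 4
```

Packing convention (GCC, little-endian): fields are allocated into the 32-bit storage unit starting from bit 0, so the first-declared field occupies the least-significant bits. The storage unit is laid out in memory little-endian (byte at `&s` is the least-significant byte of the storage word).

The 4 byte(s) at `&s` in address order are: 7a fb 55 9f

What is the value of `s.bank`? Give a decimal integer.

-21763

[0]=0x7a [1]=0xfb [2]=0x55 [3]=0x9f (little-endian) → word 0x9f55fb7a
tag:9 @ bit 0 → (0x9f55fb7a>>0)&0x1ff = 0x17a
bank:18 @ bit 9 → (0x9f55fb7a>>9)&0x3ffff = 0x3aafd  ←
opcode:1 @ bit 27 → (0x9f55fb7a>>27)&0x1 = 0x1
type:3 @ bit 28 → (0x9f55fb7a>>28)&0x7 = 0x1
lvl:1 @ bit 31 → (0x9f55fb7a>>31)&0x1 = 0x1
bank signed 18b, MSB=1: 240381 - 262144 = -21763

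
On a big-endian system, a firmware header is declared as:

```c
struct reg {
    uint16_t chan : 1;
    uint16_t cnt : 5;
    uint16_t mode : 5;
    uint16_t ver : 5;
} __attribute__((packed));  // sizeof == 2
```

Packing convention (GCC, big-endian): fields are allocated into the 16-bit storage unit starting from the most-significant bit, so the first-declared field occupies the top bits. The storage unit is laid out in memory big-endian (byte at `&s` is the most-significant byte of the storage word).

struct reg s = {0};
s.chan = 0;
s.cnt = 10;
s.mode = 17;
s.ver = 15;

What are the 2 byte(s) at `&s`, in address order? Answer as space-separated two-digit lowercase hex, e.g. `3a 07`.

2a 2f

[15+:1] chan=0 & 0x1 = 0x0; word=0x0000
[10+:5] cnt=10 & 0x1f = 0xa; word=0x2800
[5+:5] mode=17 & 0x1f = 0x11; word=0x2a20
[0+:5] ver=15 & 0x1f = 0xf; word=0x2a2f
word = 0x2a2f → big-endian bytes:
  [0]=0x2a  [1]=0x2f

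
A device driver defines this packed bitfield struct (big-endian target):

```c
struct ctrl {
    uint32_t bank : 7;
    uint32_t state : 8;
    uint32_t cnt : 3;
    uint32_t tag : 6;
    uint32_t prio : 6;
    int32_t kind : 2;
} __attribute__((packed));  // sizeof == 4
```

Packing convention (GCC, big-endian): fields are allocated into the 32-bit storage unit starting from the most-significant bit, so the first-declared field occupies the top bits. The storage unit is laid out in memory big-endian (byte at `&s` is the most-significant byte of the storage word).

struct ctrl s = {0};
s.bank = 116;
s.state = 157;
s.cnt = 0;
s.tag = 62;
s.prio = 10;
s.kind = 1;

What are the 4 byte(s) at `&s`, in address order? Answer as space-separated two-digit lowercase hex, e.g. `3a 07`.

bank (7b) val=116 bits=0x74 at bit 25: 0xe8000000
state (8b) val=157 bits=0x9d at bit 17: 0xe93a0000
cnt (3b) val=0 bits=0x0 at bit 14: 0xe93a0000
tag (6b) val=62 bits=0x3e at bit 8: 0xe93a3e00
prio (6b) val=10 bits=0xa at bit 2: 0xe93a3e28
kind (2b) val=1 bits=0x1 at bit 0: 0xe93a3e29
word = 0xe93a3e29 → big-endian bytes:
  [0]=0xe9  [1]=0x3a  [2]=0x3e  [3]=0x29

e9 3a 3e 29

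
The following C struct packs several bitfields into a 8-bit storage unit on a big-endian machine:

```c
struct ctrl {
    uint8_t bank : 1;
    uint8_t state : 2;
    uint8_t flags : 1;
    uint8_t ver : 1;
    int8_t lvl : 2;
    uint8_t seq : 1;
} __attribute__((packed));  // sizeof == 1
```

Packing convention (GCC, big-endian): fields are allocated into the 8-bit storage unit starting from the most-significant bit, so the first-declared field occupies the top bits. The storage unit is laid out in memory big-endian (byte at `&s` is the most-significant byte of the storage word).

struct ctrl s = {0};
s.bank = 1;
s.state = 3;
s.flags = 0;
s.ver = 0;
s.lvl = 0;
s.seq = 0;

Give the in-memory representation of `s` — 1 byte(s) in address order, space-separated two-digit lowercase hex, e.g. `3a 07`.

e0

bank:1 = 1 → 0x1 << 7 → word 0x80
state:2 = 3 → 0x3 << 5 → word 0xe0
flags:1 = 0 → 0x0 << 4 → word 0xe0
ver:1 = 0 → 0x0 << 3 → word 0xe0
lvl:2 = 0 → 0x0 << 1 → word 0xe0
seq:1 = 0 → 0x0 << 0 → word 0xe0
word = 0xe0 → big-endian bytes:
  [0]=0xe0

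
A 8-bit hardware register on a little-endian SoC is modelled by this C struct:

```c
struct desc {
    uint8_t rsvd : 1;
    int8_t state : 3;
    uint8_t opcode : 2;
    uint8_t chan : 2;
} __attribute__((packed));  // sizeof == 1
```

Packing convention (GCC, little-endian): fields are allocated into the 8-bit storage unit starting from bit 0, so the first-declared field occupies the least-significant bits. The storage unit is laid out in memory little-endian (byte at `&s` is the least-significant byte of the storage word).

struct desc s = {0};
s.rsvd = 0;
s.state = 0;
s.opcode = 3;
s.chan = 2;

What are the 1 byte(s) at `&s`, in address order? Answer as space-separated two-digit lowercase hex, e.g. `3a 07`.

b0

rsvd (1b) val=0 bits=0x0 at bit 0: 0x00
state (3b) val=0 bits=0x0 at bit 1: 0x00
opcode (2b) val=3 bits=0x3 at bit 4: 0x30
chan (2b) val=2 bits=0x2 at bit 6: 0xb0
word = 0xb0 → little-endian bytes:
  [0]=0xb0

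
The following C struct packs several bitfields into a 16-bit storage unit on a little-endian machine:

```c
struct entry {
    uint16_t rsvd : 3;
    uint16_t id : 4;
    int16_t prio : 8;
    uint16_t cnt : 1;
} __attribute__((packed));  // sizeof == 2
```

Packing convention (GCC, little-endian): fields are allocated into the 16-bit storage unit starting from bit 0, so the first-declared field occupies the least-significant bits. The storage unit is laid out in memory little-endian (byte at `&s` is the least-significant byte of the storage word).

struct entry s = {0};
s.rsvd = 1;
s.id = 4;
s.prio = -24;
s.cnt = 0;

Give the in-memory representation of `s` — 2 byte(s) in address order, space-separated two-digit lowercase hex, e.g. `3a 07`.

rsvd:3 = 1 → 0x1 << 0 → word 0x0001
id:4 = 4 → 0x4 << 3 → word 0x0021
prio:8 = -24 → 0xe8 << 7 → word 0x7421
cnt:1 = 0 → 0x0 << 15 → word 0x7421
word = 0x7421 → little-endian bytes:
  [0]=0x21  [1]=0x74

21 74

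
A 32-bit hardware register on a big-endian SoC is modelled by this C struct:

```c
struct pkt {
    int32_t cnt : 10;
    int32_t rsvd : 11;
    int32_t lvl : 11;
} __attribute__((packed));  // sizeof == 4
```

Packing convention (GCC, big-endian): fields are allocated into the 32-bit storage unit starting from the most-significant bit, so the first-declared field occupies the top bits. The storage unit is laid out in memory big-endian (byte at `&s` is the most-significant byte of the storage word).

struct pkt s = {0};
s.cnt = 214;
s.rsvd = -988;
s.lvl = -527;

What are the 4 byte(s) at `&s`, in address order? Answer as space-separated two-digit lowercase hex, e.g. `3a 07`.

35 a1 25 f1

cnt:10 = 214 → 0xd6 << 22 → word 0x35800000
rsvd:11 = -988 → 0x424 << 11 → word 0x35a12000
lvl:11 = -527 → 0x5f1 << 0 → word 0x35a125f1
word = 0x35a125f1 → big-endian bytes:
  [0]=0x35  [1]=0xa1  [2]=0x25  [3]=0xf1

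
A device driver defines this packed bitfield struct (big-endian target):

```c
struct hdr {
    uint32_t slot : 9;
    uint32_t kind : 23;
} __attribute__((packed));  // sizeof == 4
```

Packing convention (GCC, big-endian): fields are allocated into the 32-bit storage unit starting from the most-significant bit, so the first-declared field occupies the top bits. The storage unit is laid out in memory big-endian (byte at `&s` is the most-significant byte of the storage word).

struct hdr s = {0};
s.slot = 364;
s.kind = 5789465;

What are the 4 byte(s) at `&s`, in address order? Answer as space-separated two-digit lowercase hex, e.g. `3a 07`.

b6 58 57 19

[23+:9] slot=364 & 0x1ff = 0x16c; word=0xb6000000
[0+:23] kind=5789465 & 0x7fffff = 0x585719; word=0xb6585719
word = 0xb6585719 → big-endian bytes:
  [0]=0xb6  [1]=0x58  [2]=0x57  [3]=0x19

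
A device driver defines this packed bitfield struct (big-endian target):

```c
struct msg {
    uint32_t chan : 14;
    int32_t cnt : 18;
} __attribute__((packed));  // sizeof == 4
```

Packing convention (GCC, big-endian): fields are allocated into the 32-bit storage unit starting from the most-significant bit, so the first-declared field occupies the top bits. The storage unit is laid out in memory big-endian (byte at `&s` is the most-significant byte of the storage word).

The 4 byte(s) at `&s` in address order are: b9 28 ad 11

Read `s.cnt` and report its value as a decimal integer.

[0]=0xb9 [1]=0x28 [2]=0xad [3]=0x11 (big-endian) → word 0xb928ad11
chan:14 @ bit 18 → (0xb928ad11>>18)&0x3fff = 0x2e4a
cnt:18 @ bit 0 → (0xb928ad11>>0)&0x3ffff = 0xad11  ←
cnt signed 18b, MSB=0: value = 44305

44305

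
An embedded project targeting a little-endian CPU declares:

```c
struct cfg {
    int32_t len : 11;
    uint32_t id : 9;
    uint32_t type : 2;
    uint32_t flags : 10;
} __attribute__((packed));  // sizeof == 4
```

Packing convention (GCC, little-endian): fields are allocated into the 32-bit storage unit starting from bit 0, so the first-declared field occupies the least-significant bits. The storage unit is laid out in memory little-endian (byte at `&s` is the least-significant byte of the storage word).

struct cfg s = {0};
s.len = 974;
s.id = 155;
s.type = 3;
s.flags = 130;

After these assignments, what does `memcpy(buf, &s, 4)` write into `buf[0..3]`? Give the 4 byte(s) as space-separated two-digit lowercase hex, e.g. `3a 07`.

len (11b) val=974 bits=0x3ce at bit 0: 0x000003ce
id (9b) val=155 bits=0x9b at bit 11: 0x0004dbce
type (2b) val=3 bits=0x3 at bit 20: 0x0034dbce
flags (10b) val=130 bits=0x82 at bit 22: 0x20b4dbce
word = 0x20b4dbce → little-endian bytes:
  [0]=0xce  [1]=0xdb  [2]=0xb4  [3]=0x20

ce db b4 20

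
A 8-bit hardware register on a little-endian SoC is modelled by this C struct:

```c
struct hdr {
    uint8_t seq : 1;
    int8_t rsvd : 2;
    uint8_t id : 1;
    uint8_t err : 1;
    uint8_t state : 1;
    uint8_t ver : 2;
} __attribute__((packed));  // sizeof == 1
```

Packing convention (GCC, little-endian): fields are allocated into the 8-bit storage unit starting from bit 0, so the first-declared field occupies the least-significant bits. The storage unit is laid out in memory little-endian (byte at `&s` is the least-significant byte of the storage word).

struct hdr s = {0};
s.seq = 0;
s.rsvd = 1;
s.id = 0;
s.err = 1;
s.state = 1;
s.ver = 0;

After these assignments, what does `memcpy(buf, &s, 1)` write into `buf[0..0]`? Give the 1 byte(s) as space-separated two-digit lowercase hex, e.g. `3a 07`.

32

seq:1 = 0 → 0x0 << 0 → word 0x00
rsvd:2 = 1 → 0x1 << 1 → word 0x02
id:1 = 0 → 0x0 << 3 → word 0x02
err:1 = 1 → 0x1 << 4 → word 0x12
state:1 = 1 → 0x1 << 5 → word 0x32
ver:2 = 0 → 0x0 << 6 → word 0x32
word = 0x32 → little-endian bytes:
  [0]=0x32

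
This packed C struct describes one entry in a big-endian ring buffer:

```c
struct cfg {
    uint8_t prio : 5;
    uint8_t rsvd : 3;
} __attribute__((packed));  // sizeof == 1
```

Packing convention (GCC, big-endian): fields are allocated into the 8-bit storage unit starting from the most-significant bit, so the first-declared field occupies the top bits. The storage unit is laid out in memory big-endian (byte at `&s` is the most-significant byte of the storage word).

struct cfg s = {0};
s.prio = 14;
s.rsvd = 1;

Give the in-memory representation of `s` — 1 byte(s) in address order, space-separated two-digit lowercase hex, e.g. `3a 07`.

[3+:5] prio=14 & 0x1f = 0xe; word=0x70
[0+:3] rsvd=1 & 0x7 = 0x1; word=0x71
word = 0x71 → big-endian bytes:
  [0]=0x71

71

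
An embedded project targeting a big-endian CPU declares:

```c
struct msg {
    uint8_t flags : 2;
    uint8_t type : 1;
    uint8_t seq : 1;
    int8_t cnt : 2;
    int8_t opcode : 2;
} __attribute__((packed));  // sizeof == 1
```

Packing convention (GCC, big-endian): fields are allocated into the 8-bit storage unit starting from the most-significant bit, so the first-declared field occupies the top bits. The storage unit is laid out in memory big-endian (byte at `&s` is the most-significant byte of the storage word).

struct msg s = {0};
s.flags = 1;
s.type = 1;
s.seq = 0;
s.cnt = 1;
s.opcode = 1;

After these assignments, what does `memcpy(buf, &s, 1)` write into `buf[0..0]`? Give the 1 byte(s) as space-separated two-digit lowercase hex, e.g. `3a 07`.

65

[6+:2] flags=1 & 0x3 = 0x1; word=0x40
[5+:1] type=1 & 0x1 = 0x1; word=0x60
[4+:1] seq=0 & 0x1 = 0x0; word=0x60
[2+:2] cnt=1 & 0x3 = 0x1; word=0x64
[0+:2] opcode=1 & 0x3 = 0x1; word=0x65
word = 0x65 → big-endian bytes:
  [0]=0x65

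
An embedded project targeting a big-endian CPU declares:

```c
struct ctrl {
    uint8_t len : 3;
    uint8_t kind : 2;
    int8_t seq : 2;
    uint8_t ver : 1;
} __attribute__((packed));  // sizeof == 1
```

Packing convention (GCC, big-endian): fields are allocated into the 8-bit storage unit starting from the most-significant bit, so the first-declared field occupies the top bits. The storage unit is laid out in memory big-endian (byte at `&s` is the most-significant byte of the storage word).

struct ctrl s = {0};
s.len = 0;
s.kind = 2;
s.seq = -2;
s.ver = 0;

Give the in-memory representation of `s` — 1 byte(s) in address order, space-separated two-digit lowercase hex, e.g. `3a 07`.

14

len:3 = 0 → 0x0 << 5 → word 0x00
kind:2 = 2 → 0x2 << 3 → word 0x10
seq:2 = -2 → 0x2 << 1 → word 0x14
ver:1 = 0 → 0x0 << 0 → word 0x14
word = 0x14 → big-endian bytes:
  [0]=0x14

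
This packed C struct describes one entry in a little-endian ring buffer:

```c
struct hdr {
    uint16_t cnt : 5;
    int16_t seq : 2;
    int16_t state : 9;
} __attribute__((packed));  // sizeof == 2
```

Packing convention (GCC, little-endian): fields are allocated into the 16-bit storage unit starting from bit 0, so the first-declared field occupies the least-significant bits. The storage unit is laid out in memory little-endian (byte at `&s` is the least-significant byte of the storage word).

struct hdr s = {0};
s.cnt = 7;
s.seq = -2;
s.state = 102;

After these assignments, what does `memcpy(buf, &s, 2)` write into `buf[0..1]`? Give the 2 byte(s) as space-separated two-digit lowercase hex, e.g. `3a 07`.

cnt (5b) val=7 bits=0x7 at bit 0: 0x0007
seq (2b) val=-2 bits=0x2 at bit 5: 0x0047
state (9b) val=102 bits=0x66 at bit 7: 0x3347
word = 0x3347 → little-endian bytes:
  [0]=0x47  [1]=0x33

47 33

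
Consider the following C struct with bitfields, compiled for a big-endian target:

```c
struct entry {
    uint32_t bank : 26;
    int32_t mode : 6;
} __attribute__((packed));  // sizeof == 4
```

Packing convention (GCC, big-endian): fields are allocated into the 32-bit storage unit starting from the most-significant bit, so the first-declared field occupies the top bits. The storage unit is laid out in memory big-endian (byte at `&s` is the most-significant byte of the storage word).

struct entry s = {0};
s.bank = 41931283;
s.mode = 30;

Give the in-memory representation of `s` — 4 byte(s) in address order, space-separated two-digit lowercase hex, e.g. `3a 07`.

bank (26b) val=41931283 bits=0x27fd213 at bit 6: 0x9ff484c0
mode (6b) val=30 bits=0x1e at bit 0: 0x9ff484de
word = 0x9ff484de → big-endian bytes:
  [0]=0x9f  [1]=0xf4  [2]=0x84  [3]=0xde

9f f4 84 de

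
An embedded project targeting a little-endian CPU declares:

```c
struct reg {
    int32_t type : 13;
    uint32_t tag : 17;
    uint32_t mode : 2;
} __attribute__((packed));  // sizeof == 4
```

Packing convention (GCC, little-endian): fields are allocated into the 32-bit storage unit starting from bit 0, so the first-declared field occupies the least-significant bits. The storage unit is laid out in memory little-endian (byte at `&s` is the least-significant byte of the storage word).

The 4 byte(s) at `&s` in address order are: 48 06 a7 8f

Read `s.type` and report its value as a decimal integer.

[0]=0x48 [1]=0x06 [2]=0xa7 [3]=0x8f (little-endian) → word 0x8fa70648
type [0+:13] = (word>>0) & 0x1fff = 1608  ←
tag [13+:17] = (word>>13) & 0x1ffff = 32056
mode [30+:2] = (word>>30) & 0x3 = 2
type signed 13b, MSB=0: value = 1608

1608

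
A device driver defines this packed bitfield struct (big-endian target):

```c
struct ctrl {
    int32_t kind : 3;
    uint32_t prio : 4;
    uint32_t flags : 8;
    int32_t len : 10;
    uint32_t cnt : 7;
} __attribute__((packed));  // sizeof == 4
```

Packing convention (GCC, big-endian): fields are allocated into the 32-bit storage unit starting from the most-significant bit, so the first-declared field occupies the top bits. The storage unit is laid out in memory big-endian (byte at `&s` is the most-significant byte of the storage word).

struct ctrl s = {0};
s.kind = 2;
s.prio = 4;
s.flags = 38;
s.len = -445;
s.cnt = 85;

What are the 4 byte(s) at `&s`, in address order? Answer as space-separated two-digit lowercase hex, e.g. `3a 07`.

48 4d 21 d5

kind (3b) val=2 bits=0x2 at bit 29: 0x40000000
prio (4b) val=4 bits=0x4 at bit 25: 0x48000000
flags (8b) val=38 bits=0x26 at bit 17: 0x484c0000
len (10b) val=-445 bits=0x243 at bit 7: 0x484d2180
cnt (7b) val=85 bits=0x55 at bit 0: 0x484d21d5
word = 0x484d21d5 → big-endian bytes:
  [0]=0x48  [1]=0x4d  [2]=0x21  [3]=0xd5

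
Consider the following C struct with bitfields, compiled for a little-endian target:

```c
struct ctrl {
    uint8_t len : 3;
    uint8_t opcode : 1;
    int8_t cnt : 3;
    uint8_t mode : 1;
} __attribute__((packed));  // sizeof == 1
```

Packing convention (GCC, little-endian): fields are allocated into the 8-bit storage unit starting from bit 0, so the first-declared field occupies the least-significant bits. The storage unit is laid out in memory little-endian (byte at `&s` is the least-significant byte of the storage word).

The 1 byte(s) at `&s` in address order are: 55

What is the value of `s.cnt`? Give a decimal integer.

-3

[0]=0x55 (little-endian) → word 0x55
len [0+:3] = (word>>0) & 0x7 = 5
opcode [3+:1] = (word>>3) & 0x1 = 0
cnt [4+:3] = (word>>4) & 0x7 = 5  ←
mode [7+:1] = (word>>7) & 0x1 = 0
cnt signed 3b, MSB=1: 5 - 8 = -3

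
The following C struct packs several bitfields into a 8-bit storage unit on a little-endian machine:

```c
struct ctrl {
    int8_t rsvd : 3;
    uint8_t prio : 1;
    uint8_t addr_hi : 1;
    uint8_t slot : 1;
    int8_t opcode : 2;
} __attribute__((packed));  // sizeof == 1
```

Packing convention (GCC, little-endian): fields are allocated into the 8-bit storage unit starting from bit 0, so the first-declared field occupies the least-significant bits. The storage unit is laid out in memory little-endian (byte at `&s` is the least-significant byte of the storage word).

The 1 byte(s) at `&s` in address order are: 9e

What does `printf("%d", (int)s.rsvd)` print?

[0]=0x9e (little-endian) → word 0x9e
rsvd [0+:3] = (word>>0) & 0x7 = 6  ←
prio [3+:1] = (word>>3) & 0x1 = 1
addr_hi [4+:1] = (word>>4) & 0x1 = 1
slot [5+:1] = (word>>5) & 0x1 = 0
opcode [6+:2] = (word>>6) & 0x3 = 2
rsvd signed 3b, MSB=1: 6 - 8 = -2

-2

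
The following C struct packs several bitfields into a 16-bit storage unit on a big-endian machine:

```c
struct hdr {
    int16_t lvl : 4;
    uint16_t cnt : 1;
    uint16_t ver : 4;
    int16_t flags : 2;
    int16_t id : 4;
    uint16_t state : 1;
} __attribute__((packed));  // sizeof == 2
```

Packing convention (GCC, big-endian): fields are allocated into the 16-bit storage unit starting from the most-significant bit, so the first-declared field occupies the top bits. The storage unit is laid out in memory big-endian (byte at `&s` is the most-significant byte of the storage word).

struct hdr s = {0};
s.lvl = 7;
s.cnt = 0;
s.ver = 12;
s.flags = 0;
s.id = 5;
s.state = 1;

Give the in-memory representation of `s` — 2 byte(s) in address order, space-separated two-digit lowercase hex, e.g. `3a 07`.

76 0b

lvl:4 = 7 → 0x7 << 12 → word 0x7000
cnt:1 = 0 → 0x0 << 11 → word 0x7000
ver:4 = 12 → 0xc << 7 → word 0x7600
flags:2 = 0 → 0x0 << 5 → word 0x7600
id:4 = 5 → 0x5 << 1 → word 0x760a
state:1 = 1 → 0x1 << 0 → word 0x760b
word = 0x760b → big-endian bytes:
  [0]=0x76  [1]=0x0b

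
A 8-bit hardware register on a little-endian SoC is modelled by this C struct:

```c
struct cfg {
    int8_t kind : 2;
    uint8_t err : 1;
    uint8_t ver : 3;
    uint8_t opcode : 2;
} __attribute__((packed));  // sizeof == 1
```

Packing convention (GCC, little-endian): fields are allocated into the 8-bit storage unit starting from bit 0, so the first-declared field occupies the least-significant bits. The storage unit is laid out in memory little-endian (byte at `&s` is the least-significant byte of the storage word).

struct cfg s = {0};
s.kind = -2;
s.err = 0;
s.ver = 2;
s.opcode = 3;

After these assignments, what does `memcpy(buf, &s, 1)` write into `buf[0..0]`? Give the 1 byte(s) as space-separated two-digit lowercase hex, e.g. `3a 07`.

[0+:2] kind=-2 & 0x3 = 0x2; word=0x02
[2+:1] err=0 & 0x1 = 0x0; word=0x02
[3+:3] ver=2 & 0x7 = 0x2; word=0x12
[6+:2] opcode=3 & 0x3 = 0x3; word=0xd2
word = 0xd2 → little-endian bytes:
  [0]=0xd2

d2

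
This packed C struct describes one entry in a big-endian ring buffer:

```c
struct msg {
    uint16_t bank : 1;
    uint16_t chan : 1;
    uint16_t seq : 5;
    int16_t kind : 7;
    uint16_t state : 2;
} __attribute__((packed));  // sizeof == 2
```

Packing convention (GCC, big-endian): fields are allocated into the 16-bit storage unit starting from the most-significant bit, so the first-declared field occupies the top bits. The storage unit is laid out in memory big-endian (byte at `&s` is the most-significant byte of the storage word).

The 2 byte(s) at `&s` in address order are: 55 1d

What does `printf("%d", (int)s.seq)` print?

10

[0]=0x55 [1]=0x1d (big-endian) → word 0x551d
bank [15+:1] = (word>>15) & 0x1 = 0
chan [14+:1] = (word>>14) & 0x1 = 1
seq [9+:5] = (word>>9) & 0x1f = 10  ←
kind [2+:7] = (word>>2) & 0x7f = 71
state [0+:2] = (word>>0) & 0x3 = 1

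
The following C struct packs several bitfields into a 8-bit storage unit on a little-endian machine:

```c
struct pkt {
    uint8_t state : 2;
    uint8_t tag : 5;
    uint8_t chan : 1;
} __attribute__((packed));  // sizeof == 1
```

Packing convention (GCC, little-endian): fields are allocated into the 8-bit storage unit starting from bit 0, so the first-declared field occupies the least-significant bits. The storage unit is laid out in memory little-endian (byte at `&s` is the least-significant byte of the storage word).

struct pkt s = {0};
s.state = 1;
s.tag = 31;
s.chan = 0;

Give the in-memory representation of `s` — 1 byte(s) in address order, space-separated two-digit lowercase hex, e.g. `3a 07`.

7d

[0+:2] state=1 & 0x3 = 0x1; word=0x01
[2+:5] tag=31 & 0x1f = 0x1f; word=0x7d
[7+:1] chan=0 & 0x1 = 0x0; word=0x7d
word = 0x7d → little-endian bytes:
  [0]=0x7d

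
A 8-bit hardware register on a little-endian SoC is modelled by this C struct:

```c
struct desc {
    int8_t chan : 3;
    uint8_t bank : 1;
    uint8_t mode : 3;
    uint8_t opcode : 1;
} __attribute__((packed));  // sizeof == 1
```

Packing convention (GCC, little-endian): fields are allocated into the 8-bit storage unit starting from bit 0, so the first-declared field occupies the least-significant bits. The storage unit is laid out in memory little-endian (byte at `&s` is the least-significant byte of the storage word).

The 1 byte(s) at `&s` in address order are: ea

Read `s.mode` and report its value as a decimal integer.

6

[0]=0xea (little-endian) → word 0xea
chan [0+:3] = (word>>0) & 0x7 = 2
bank [3+:1] = (word>>3) & 0x1 = 1
mode [4+:3] = (word>>4) & 0x7 = 6  ←
opcode [7+:1] = (word>>7) & 0x1 = 1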